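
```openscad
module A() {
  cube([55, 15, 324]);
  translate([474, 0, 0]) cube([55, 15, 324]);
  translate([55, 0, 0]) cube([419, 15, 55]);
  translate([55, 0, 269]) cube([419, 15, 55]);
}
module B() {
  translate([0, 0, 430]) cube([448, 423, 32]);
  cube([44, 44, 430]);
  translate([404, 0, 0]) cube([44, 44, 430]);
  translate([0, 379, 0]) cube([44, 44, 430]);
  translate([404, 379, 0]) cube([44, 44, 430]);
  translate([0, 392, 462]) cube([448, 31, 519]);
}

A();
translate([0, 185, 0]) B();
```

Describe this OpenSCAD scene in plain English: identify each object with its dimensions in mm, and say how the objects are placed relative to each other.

A is a rectangular picture frame lying in the x–z plane (depth along y). The opening is 419 mm wide (x) by 214 mm tall (z), surrounded by a border 55 mm wide on all four sides. The frame is 15 mm deep and is made of two full-height vertical stiles with two horizontal rails fitted between them.

B is a chair. The seat is a 448×423×32 mm slab with its top at z = 462 mm, on four 44×44 mm corner legs (flush with the seat edges, standing on z = 0). A flat backrest 31 mm thick, 519 mm tall, spans the full seat width and rises from the seat top along its +y edge, rear face flush with the rear of the seat.

The chair is on the floor beside the picture frame on its +y side.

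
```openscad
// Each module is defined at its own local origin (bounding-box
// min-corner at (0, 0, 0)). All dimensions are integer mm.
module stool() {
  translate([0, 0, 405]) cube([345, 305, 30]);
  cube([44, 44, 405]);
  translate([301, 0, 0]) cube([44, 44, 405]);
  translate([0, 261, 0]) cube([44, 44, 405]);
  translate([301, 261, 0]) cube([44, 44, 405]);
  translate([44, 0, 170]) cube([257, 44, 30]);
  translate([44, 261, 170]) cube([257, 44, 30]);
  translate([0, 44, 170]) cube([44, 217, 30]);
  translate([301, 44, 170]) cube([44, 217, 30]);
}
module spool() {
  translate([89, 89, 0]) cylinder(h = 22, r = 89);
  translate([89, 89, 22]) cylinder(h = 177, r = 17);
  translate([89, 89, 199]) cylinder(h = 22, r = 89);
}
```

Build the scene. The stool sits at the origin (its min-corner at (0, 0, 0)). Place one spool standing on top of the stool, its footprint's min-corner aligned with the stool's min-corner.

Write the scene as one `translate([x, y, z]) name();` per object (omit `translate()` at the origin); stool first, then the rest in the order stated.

stool();
translate([0, 0, 435]) spool();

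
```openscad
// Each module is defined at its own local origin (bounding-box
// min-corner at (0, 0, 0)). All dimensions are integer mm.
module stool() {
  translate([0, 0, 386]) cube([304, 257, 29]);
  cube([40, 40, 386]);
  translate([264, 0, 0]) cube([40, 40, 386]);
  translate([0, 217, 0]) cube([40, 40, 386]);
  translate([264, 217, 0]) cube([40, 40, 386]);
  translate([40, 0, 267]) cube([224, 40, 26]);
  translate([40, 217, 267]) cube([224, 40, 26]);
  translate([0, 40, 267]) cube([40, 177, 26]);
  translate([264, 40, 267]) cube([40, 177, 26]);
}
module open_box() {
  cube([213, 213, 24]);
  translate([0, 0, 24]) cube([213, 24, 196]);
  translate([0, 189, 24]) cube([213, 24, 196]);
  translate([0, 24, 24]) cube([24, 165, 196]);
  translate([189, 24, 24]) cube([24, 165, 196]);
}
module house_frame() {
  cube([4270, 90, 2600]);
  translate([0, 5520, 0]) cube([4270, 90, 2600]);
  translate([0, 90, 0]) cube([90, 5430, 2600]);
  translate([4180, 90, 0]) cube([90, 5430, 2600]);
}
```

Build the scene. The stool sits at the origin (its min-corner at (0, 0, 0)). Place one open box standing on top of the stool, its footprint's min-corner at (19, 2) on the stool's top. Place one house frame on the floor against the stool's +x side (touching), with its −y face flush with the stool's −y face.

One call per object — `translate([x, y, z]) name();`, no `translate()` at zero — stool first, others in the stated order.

stool();
translate([19, 2, 415]) open_box();
translate([304, 0, 0]) house_frame();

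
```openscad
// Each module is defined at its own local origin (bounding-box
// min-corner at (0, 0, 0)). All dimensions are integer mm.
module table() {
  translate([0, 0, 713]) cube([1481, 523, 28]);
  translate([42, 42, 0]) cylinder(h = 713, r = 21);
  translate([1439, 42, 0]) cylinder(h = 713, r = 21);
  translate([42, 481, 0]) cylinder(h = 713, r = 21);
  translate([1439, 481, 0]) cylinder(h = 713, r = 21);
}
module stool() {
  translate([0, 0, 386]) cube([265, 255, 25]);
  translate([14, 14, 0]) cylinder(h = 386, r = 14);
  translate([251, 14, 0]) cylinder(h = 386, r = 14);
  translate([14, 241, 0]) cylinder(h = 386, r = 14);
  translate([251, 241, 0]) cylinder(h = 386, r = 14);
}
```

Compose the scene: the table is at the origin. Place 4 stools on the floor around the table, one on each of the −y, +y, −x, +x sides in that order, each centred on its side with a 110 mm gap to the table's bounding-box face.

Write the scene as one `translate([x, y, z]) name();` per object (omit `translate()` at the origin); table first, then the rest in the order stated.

table();
translate([608, -365, 0]) stool();
translate([608, 633, 0]) stool();
translate([-375, 134, 0]) stool();
translate([1591, 134, 0]) stool();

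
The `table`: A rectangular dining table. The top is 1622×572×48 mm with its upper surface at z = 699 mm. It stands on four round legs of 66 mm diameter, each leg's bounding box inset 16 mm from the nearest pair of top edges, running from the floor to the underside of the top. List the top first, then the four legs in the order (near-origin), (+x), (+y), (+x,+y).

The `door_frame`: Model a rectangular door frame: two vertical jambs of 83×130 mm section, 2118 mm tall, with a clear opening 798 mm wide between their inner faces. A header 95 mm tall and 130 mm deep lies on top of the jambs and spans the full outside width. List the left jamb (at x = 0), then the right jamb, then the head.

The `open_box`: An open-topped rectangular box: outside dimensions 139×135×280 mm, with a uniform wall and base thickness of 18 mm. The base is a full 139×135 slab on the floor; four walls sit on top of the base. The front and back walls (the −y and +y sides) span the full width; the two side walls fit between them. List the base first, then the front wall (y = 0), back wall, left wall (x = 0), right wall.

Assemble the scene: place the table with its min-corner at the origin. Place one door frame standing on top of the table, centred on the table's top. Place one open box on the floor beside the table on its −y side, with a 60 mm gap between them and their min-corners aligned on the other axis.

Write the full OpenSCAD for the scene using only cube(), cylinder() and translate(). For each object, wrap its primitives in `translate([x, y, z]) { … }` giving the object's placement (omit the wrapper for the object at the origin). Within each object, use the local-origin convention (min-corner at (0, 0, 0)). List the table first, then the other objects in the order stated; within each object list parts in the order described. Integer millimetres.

translate([0, 0, 651]) cube([1622, 572, 48]);
translate([49, 49, 0]) cylinder(h = 651, r = 33);
translate([1573, 49, 0]) cylinder(h = 651, r = 33);
translate([49, 523, 0]) cylinder(h = 651, r = 33);
translate([1573, 523, 0]) cylinder(h = 651, r = 33);
translate([329, 221, 699]) {
  cube([83, 130, 2118]);
  translate([881, 0, 0]) cube([83, 130, 2118]);
  translate([0, 0, 2118]) cube([964, 130, 95]);
}
translate([0, -195, 0]) {
  cube([139, 135, 18]);
  translate([0, 0, 18]) cube([139, 18, 262]);
  translate([0, 117, 18]) cube([139, 18, 262]);
  translate([0, 18, 18]) cube([18, 99, 262]);
  translate([121, 18, 18]) cube([18, 99, 262]);
}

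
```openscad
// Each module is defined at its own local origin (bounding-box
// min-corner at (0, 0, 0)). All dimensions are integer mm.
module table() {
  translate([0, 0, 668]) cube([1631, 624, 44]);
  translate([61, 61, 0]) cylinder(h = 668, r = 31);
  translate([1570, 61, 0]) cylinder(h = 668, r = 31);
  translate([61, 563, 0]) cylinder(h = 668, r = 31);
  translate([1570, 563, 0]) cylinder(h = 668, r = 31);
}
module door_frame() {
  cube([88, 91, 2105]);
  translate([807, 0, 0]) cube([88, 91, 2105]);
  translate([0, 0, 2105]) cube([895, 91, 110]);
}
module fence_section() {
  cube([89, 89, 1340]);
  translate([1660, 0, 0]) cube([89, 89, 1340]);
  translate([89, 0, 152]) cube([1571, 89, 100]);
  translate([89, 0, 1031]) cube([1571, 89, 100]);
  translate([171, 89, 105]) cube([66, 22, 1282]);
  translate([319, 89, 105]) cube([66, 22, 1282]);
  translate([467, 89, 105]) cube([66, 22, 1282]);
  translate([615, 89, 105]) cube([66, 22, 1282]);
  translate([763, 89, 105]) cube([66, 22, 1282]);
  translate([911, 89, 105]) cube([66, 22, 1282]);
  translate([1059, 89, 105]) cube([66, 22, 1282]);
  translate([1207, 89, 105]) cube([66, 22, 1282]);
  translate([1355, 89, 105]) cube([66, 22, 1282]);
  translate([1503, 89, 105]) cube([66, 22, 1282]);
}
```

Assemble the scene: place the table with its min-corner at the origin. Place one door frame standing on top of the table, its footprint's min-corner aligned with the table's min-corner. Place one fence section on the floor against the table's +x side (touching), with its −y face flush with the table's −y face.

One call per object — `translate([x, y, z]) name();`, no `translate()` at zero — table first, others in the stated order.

table();
translate([0, 0, 712]) door_frame();
translate([1631, 0, 0]) fence_section();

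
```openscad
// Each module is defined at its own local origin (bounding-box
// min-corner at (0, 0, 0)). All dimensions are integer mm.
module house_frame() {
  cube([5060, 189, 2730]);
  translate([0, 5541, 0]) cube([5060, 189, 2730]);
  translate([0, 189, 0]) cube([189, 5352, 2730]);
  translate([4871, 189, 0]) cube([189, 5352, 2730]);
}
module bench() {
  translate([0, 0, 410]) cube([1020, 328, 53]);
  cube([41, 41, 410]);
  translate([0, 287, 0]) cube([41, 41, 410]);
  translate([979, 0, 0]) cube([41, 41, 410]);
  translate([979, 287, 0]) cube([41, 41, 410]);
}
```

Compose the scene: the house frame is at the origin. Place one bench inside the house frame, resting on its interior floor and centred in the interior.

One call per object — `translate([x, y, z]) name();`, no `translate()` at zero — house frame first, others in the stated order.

house_frame();
translate([2020, 2701, 0]) bench();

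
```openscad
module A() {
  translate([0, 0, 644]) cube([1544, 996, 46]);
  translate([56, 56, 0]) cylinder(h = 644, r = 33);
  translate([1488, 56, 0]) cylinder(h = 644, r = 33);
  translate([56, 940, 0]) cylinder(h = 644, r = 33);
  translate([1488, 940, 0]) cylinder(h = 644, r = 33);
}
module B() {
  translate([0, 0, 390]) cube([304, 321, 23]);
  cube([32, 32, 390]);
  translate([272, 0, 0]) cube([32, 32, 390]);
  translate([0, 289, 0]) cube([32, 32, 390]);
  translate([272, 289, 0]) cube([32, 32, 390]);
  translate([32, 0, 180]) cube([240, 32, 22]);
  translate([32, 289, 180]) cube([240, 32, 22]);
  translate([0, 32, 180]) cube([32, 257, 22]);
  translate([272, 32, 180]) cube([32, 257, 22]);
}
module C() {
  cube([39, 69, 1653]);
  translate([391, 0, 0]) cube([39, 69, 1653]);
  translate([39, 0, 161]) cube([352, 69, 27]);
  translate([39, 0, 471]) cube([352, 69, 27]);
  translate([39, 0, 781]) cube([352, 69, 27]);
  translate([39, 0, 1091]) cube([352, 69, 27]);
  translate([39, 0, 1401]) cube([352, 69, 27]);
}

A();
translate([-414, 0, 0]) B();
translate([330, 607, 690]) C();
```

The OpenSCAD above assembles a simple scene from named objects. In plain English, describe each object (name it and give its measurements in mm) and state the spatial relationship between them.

A is a table with a 1544×996 mm rectangular top, 46 mm thick, top surface at z = 690 mm, supported by four round legs of 66 mm diameter, each leg's bounding box inset 23 mm from the nearest pair of top edges, running from the floor.

B is a simple wooden stool: a rectangular seat 304 mm (x) by 321 mm (y), 23 mm thick, top face at z = 413 mm, on four square legs, each 32×32 mm in cross-section. The legs rest on z = 0, each flush with a corner of the seat. Four stretchers, 32 mm wide and 22 mm tall, connect adjacent legs with their undersides at z = 180 mm, each running between the inner faces of the legs it joins and aligned with the legs' outer faces on the other axis.

C is a straight ladder. Two 39×69 mm vertical rails, 1653 mm tall, stand 430 mm apart (outside-to-outside) with their front faces coplanar on the −y side. 5 rungs, each 69 mm deep and 27 mm tall, span between the inner faces of the rails, front faces flush with the rails. The lowest rung's underside is at z = 161 mm and rungs are spaced 310 mm apart (underside to underside).

The stool is on the floor beside the table on its −x side. The ladder is on top of the table.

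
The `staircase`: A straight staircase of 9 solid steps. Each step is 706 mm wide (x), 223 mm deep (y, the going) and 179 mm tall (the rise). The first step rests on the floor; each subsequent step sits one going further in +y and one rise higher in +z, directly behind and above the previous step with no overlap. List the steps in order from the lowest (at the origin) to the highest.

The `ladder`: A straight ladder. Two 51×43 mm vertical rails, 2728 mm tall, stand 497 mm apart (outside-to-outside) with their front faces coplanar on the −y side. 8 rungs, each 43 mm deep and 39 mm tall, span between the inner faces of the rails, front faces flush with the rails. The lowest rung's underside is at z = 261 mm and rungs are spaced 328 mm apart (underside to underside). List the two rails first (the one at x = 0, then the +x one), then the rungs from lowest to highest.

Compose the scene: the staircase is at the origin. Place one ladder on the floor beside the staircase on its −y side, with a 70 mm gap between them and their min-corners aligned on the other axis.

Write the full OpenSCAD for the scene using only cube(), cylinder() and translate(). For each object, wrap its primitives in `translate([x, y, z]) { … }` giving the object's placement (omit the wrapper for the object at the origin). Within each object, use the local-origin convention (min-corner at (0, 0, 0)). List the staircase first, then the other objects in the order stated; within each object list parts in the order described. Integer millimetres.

cube([706, 223, 179]);
translate([0, 223, 179]) cube([706, 223, 179]);
translate([0, 446, 358]) cube([706, 223, 179]);
translate([0, 669, 537]) cube([706, 223, 179]);
translate([0, 892, 716]) cube([706, 223, 179]);
translate([0, 1115, 895]) cube([706, 223, 179]);
translate([0, 1338, 1074]) cube([706, 223, 179]);
translate([0, 1561, 1253]) cube([706, 223, 179]);
translate([0, 1784, 1432]) cube([706, 223, 179]);
translate([0, -113, 0]) {
  cube([51, 43, 2728]);
  translate([446, 0, 0]) cube([51, 43, 2728]);
  translate([51, 0, 261]) cube([395, 43, 39]);
  translate([51, 0, 589]) cube([395, 43, 39]);
  translate([51, 0, 917]) cube([395, 43, 39]);
  translate([51, 0, 1245]) cube([395, 43, 39]);
  translate([51, 0, 1573]) cube([395, 43, 39]);
  translate([51, 0, 1901]) cube([395, 43, 39]);
  translate([51, 0, 2229]) cube([395, 43, 39]);
  translate([51, 0, 2557]) cube([395, 43, 39]);
}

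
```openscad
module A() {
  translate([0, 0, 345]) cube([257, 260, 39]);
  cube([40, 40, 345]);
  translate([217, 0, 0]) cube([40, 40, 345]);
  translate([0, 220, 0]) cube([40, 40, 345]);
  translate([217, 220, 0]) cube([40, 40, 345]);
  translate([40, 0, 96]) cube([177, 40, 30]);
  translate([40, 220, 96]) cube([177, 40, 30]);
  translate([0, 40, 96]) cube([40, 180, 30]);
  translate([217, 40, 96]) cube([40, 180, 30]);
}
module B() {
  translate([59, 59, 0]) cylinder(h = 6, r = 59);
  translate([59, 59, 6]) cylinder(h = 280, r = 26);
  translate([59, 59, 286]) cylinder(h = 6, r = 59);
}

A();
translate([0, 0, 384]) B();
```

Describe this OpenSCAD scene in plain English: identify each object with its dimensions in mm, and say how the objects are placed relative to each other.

A is a four-legged stool. The seat is 257×260 mm, 39 mm thick, top at z = 384 mm. It stands on four square legs, each 40×40 mm in cross-section, from z = 0 to the seat underside, each flush with a corner of the seat. Four stretchers, 40 mm wide and 30 mm tall, connect adjacent legs with their undersides at z = 96 mm, each running between the inner faces of the legs it joins and aligned with the legs' outer faces on the other axis.

B is a spool: two coaxial disc flanges of radius 59 mm and thickness 6 mm, joined by a core cylinder of radius 26 mm and height 280 mm. The lower flange rests on z = 0 and the three cylinders share a vertical axis.

The spool is on top of the stool.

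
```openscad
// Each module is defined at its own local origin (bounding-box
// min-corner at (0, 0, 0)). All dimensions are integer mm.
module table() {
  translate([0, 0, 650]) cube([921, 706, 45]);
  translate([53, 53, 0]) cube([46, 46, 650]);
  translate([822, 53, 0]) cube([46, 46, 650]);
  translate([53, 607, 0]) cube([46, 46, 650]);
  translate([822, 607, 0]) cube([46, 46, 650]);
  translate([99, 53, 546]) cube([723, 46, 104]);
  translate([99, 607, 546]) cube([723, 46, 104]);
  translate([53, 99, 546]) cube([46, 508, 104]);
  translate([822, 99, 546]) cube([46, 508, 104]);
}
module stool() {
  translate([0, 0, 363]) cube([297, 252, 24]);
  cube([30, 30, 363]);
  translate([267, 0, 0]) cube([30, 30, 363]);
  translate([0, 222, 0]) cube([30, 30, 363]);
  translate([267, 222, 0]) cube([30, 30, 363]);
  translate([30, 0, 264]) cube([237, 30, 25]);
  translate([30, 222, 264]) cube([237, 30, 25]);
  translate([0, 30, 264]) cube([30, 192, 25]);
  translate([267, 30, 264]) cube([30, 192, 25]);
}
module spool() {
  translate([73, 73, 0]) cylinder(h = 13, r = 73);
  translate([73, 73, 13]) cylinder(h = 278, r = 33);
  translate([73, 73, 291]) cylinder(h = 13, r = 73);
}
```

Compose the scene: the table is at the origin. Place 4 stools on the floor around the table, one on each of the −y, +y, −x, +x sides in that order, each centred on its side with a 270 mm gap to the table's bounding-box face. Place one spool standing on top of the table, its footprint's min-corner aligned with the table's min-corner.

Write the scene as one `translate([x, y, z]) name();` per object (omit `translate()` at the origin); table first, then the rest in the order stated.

table();
translate([312, -522, 0]) stool();
translate([312, 976, 0]) stool();
translate([-567, 227, 0]) stool();
translate([1191, 227, 0]) stool();
translate([0, 0, 695]) spool();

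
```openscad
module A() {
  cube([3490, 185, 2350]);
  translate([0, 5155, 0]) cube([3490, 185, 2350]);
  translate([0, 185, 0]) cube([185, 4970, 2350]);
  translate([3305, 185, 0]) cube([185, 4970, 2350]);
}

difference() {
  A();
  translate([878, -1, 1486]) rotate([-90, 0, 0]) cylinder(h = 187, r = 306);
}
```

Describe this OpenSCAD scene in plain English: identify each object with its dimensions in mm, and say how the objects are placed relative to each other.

A is a box-shaped house frame (walls only): outside footprint 3490×5340 mm, wall height 2350 mm, wall thickness 185 mm. The two y-facing walls run the full x-width; the two x-facing walls fit between the inner faces of the y-facing walls.

The house frame has a circular hole of radius 306 mm through its front wall, centred at (x = 878, z = 1486).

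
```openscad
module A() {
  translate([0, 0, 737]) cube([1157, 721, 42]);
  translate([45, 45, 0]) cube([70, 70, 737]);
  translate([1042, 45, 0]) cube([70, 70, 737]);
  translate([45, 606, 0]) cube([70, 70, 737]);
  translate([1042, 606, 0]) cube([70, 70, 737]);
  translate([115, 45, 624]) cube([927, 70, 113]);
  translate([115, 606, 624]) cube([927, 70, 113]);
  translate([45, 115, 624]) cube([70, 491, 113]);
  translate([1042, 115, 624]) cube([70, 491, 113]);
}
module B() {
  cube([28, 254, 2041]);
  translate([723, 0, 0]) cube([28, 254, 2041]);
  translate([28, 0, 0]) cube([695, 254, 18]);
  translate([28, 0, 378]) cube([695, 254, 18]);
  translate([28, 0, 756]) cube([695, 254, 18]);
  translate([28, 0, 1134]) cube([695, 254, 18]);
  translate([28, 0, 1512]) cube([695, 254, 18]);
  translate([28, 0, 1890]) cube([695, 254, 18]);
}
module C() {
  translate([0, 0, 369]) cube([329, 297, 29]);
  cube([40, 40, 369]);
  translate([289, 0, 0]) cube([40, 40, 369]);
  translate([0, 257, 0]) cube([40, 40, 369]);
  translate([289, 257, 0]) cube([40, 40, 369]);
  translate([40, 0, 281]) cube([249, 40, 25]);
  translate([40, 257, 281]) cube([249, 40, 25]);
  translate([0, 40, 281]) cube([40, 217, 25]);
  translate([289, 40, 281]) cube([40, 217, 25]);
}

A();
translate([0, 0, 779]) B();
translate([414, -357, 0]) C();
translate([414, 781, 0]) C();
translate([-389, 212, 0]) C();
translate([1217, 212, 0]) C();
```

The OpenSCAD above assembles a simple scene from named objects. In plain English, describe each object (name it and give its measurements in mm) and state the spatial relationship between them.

A is a table with a 1157×721 mm rectangular top, 42 mm thick, top surface at z = 779 mm, supported by four 70×70 mm square legs, each inset 45 mm from the nearest pair of top edges, running from the floor. Four apron rails, 70 mm thick and 113 mm tall, run between adjacent legs with their top edges flush with the underside of the top and their outer faces flush with the legs' outer faces.

B is a bookshelf 751 mm wide overall, 254 mm deep and 2041 mm tall. The two sides are 28 mm thick vertical panels. 6 horizontal shelves of 18 mm thickness span between the inner faces of the sides; the lowest shelf sits on the floor and shelves are stacked with a clear vertical gap of 360 mm between each pair.

C is a simple wooden stool: a rectangular seat 329 mm (x) by 297 mm (y), 29 mm thick, top face at z = 398 mm, on four square legs, each 40×40 mm in cross-section. The legs rest on z = 0, each flush with a corner of the seat. Four stretchers, 40 mm wide and 25 mm tall, connect adjacent legs with their undersides at z = 281 mm, each running between the inner faces of the legs it joins and aligned with the legs' outer faces on the other axis.

The bookshelf is on top of the table. Four stools sit around the table at the −y, +y, −x, +x sides.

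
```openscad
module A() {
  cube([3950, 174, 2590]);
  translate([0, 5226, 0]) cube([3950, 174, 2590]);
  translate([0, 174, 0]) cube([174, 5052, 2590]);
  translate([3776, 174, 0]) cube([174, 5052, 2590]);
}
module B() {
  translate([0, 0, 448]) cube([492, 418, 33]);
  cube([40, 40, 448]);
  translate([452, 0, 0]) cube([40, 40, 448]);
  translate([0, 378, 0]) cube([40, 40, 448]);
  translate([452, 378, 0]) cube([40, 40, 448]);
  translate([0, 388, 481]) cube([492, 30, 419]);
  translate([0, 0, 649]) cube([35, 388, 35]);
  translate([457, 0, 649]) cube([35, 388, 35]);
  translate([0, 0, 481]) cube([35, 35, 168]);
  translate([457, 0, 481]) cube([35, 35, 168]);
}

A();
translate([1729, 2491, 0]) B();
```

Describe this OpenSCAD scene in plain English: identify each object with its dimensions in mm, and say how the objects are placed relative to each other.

A is a box-shaped house frame (walls only): outside footprint 3950×5400 mm, wall height 2590 mm, wall thickness 174 mm. The two y-facing walls run the full x-width; the two x-facing walls fit between the inner faces of the y-facing walls.

B is a chair: 492×418 mm seat, 33 mm thick, top at z = 481 mm, on four 40 mm square corner legs flush with the seat edges. A 30 mm thick backrest slab spans the full seat width, extending 419 mm above the seat top, its back face flush with the seat's +y edge. Two armrests of 35×35 mm section run along each side from the seat's front edge to the front of the backrest, top faces 203 mm above the seat top and outer faces flush with the seat's x-edges; a 35×35 mm post under the front of each armrest stands on the seat at the front corner.

The chair sits inside the house frame, centred.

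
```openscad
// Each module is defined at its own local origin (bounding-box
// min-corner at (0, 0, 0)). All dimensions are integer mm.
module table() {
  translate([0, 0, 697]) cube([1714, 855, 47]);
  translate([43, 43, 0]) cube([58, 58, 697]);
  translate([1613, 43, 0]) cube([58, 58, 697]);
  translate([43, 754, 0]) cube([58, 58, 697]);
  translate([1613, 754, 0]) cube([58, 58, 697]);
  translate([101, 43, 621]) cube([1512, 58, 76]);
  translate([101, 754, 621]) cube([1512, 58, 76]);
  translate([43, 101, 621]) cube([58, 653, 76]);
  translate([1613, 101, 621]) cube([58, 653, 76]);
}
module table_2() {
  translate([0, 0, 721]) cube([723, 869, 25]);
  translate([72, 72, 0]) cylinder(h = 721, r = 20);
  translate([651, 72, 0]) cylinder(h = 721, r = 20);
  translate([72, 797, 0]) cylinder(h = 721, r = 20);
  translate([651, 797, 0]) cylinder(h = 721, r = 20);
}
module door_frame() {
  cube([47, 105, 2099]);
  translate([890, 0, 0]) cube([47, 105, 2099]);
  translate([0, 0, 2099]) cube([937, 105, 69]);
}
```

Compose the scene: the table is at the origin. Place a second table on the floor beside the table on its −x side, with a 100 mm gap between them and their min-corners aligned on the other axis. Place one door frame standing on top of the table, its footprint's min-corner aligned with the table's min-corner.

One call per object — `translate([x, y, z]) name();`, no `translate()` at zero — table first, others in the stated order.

table();
translate([-823, 0, 0]) table_2();
translate([0, 0, 744]) door_frame();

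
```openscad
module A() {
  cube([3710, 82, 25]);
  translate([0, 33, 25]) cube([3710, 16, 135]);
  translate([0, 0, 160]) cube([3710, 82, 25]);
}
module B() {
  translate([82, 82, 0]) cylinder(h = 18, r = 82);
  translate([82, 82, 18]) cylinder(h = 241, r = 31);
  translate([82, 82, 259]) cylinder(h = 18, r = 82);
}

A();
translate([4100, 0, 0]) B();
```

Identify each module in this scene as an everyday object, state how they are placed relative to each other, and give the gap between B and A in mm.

A is an I-beam. B is a spool. The spool is on the floor beside the I-beam on its +x side. The gap between the spool and the I-beam is 390 mm.

The spool's nearest face is 390 mm from the I-beam's +x face.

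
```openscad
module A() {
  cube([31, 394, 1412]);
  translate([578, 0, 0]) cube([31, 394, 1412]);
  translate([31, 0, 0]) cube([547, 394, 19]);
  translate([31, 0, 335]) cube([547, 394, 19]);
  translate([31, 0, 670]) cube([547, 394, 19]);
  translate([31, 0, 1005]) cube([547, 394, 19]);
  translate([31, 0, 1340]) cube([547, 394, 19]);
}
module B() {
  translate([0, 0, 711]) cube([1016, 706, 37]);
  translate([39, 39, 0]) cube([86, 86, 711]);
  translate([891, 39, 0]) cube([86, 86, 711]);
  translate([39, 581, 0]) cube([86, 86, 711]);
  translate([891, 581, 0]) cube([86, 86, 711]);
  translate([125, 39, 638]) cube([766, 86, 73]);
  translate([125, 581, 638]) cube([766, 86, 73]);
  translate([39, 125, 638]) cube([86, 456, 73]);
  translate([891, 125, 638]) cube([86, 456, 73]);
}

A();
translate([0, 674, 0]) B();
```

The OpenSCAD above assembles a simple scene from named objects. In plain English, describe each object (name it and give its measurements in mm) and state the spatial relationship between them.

A is an open bookshelf. Two side panels, each 31 mm thick, 394 mm deep and 1412 mm tall, stand 609 mm apart (outside-to-outside). Between them sit 5 shelves, each 19 mm thick and 394 mm deep, spanning the full gap between the sides. The bottom shelf rests on the floor (its underside at z = 0) and the clear gap between one shelf's top and the next shelf's underside is 316 mm.

B is a rectangular dining table. The top is 1016×706×37 mm with its upper surface at z = 748 mm. It stands on four 86×86 mm square legs, each inset 39 mm from the nearest pair of top edges, running from the floor to the underside of the top. Four apron rails, 86 mm thick and 73 mm tall, run between adjacent legs with their top edges flush with the underside of the top and their outer faces flush with the legs' outer faces.

The table is on the floor beside the bookshelf on its +y side.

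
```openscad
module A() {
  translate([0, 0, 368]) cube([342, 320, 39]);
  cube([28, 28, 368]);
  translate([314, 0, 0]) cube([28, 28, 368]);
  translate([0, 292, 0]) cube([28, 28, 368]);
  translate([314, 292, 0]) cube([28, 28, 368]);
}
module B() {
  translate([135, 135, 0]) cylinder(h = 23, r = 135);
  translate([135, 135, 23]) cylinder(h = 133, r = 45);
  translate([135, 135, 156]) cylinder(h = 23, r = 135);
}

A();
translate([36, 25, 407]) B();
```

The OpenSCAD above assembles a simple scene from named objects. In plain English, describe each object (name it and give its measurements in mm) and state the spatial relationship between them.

A is a four-legged stool. The seat is 342×320 mm, 39 mm thick, top at z = 407 mm. It stands on four square legs, each 28×28 mm in cross-section, from z = 0 to the seat underside, each flush with a corner of the seat.

B is a spool: two coaxial disc flanges of radius 135 mm and thickness 23 mm, joined by a core cylinder of radius 45 mm and height 133 mm. The lower flange rests on z = 0 and the three cylinders share a vertical axis.

The spool is on top of the stool, centred.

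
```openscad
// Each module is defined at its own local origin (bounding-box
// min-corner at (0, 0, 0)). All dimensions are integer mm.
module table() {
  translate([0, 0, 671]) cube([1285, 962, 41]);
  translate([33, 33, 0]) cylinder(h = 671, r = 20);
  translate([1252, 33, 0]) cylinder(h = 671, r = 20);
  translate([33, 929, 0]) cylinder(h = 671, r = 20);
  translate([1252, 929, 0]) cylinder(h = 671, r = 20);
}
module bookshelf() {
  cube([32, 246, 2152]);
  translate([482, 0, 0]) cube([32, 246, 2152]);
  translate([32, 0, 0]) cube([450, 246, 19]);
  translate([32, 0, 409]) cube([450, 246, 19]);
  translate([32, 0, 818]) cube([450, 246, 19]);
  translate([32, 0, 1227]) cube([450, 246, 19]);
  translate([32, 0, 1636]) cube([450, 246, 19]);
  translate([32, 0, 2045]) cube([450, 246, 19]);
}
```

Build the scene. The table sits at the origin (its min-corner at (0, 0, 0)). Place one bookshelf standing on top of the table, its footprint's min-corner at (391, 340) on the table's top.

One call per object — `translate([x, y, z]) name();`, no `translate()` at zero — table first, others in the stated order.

table();
translate([391, 340, 712]) bookshelf();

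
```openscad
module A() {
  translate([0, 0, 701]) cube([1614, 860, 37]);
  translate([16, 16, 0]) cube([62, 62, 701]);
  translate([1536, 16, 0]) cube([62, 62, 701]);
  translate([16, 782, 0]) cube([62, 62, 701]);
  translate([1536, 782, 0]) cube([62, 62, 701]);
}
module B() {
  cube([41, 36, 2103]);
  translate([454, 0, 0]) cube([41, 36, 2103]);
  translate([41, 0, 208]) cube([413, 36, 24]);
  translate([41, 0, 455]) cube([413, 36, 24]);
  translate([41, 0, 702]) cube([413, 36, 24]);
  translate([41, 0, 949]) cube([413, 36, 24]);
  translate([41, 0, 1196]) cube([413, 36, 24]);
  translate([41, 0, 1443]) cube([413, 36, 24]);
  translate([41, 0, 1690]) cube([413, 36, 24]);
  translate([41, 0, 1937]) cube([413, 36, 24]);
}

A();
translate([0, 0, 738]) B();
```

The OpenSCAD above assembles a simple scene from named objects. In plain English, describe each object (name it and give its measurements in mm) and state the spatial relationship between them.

A is a table with a 1614×860 mm rectangular top, 37 mm thick, top surface at z = 738 mm, supported by four 62×62 mm square legs, each inset 16 mm from the nearest pair of top edges, running from the floor.

B is a wooden ladder with two side rails of 41×36 mm section and 2103 mm height, set 495 mm apart overall. Between them run 8 rectangular rungs (36 mm deep, 24 mm thick), front faces flush with the rails' −y face. The bottom of the first rung is 208 mm above the floor and each subsequent rung is 247 mm higher than the one below.

The ladder is on top of the table.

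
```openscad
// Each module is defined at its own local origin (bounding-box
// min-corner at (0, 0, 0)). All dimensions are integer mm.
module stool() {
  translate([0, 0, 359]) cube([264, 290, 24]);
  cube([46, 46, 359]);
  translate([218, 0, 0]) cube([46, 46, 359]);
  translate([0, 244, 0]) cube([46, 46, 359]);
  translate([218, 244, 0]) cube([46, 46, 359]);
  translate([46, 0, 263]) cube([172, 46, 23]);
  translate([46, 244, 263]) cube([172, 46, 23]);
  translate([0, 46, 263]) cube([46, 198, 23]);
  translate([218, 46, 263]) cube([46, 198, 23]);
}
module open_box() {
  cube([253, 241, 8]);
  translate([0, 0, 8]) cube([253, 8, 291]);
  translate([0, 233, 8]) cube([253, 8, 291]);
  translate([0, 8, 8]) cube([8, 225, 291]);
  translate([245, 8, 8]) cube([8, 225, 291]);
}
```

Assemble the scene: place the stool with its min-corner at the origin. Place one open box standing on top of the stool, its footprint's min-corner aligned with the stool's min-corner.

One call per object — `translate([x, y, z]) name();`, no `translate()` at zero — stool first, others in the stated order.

stool();
translate([0, 0, 383]) open_box();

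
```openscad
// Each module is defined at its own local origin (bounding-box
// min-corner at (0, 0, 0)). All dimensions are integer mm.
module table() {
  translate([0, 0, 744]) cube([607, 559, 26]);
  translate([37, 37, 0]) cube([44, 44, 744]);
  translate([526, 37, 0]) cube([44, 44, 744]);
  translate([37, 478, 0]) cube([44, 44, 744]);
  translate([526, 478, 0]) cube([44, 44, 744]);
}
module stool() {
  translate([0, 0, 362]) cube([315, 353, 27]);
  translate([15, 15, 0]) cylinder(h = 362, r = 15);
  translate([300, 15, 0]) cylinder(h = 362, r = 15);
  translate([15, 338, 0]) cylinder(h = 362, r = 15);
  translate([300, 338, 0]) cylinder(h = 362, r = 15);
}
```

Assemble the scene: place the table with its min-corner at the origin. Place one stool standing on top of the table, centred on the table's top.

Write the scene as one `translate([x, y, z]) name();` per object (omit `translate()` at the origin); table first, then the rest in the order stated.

table();
translate([146, 103, 770]) stool();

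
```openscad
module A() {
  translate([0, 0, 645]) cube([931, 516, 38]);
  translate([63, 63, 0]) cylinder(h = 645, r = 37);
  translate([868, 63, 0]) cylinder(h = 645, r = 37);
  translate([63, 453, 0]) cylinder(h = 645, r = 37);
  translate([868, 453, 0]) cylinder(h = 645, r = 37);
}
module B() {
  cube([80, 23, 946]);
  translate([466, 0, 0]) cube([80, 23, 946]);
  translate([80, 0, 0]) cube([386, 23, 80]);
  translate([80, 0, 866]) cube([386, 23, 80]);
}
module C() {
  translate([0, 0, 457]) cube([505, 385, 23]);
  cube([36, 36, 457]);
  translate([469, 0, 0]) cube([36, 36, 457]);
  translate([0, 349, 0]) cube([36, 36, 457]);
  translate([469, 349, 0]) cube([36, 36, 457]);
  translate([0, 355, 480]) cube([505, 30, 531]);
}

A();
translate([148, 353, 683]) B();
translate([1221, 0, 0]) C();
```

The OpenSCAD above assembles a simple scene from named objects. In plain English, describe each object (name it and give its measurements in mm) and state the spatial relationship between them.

A is a table with a 931×516 mm rectangular top, 38 mm thick, top surface at z = 683 mm, supported by four round legs of 74 mm diameter, each leg's bounding box inset 26 mm from the nearest pair of top edges, running from the floor.

B is a picture frame with a 386×786 mm rectangular opening (x by z) and a uniform 80 mm border on every side. Frame depth is 23 mm along y. It is built from two vertical stiles running the full outside height and two horizontal rails spanning the gap between the stiles.

C is a chair: 505×385 mm seat, 23 mm thick, top at z = 480 mm, on four 36 mm square corner legs flush with the seat edges. A 30 mm thick backrest slab spans the full seat width, extending 531 mm above the seat top, its back face flush with the seat's +y edge.

The picture frame is on top of the table. The chair is on the floor beside the table on its +x side.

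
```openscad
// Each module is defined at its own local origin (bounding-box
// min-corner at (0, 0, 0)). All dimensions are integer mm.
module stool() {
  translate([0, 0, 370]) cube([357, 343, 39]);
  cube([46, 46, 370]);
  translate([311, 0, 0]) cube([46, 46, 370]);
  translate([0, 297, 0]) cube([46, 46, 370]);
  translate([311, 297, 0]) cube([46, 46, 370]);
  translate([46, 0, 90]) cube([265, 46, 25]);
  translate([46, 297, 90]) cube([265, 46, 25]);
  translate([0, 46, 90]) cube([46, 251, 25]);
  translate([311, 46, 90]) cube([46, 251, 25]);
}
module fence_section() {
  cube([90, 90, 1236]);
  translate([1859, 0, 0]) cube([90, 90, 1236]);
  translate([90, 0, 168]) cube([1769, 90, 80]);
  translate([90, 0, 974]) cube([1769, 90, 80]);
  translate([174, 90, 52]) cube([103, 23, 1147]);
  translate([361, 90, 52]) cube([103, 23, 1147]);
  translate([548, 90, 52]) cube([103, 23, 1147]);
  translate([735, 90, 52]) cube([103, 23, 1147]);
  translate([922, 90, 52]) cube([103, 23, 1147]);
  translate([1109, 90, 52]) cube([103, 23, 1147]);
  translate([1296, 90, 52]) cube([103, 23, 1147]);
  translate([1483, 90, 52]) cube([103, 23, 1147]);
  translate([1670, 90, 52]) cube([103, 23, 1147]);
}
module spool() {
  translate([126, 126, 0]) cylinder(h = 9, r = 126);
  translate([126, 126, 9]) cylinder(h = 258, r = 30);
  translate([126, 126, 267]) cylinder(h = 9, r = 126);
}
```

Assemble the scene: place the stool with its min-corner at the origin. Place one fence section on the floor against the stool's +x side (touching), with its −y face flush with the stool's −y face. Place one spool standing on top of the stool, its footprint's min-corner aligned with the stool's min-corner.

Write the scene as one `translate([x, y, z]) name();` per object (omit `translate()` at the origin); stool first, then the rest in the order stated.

stool();
translate([357, 0, 0]) fence_section();
translate([0, 0, 409]) spool();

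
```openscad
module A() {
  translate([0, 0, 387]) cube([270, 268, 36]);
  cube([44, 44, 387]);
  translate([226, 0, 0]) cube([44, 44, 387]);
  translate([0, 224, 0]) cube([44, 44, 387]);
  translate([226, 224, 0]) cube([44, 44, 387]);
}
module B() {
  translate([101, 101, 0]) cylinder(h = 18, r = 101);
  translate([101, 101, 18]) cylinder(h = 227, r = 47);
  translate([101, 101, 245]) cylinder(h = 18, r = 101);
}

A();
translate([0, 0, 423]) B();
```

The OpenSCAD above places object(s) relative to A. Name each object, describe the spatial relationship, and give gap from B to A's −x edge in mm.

The spool's min-x is at 0; the stool's min-x is 0; gap = 0 mm.

A is a stool. B is a spool. The spool is on top of the stool. The gap from the spool to the stool's −x edge is 0 mm.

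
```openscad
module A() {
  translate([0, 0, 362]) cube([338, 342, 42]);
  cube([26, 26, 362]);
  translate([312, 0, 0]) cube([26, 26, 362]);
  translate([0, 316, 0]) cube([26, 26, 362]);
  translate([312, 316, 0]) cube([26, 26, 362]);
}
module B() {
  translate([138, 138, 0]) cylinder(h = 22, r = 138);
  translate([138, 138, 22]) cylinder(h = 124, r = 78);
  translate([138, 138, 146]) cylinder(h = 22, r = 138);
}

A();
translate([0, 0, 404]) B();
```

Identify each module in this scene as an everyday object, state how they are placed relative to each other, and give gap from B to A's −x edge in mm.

A is a stool. B is a spool. The spool is on top of the stool. The gap from the spool to the stool's −x edge is 0 mm.

The spool's min-x is at 0; the stool's min-x is 0; gap = 0 mm.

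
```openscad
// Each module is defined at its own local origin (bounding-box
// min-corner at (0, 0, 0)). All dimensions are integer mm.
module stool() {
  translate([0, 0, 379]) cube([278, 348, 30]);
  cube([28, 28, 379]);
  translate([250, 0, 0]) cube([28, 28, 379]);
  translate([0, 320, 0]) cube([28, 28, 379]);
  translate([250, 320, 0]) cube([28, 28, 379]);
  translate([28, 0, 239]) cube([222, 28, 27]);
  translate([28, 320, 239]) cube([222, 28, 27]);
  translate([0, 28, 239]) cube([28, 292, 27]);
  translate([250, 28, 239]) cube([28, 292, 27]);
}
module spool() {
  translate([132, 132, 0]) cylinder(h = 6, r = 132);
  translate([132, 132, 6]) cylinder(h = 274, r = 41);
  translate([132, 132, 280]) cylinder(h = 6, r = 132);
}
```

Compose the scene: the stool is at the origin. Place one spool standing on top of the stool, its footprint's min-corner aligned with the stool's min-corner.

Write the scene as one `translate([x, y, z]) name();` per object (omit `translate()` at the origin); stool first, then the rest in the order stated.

stool();
translate([0, 0, 409]) spool();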